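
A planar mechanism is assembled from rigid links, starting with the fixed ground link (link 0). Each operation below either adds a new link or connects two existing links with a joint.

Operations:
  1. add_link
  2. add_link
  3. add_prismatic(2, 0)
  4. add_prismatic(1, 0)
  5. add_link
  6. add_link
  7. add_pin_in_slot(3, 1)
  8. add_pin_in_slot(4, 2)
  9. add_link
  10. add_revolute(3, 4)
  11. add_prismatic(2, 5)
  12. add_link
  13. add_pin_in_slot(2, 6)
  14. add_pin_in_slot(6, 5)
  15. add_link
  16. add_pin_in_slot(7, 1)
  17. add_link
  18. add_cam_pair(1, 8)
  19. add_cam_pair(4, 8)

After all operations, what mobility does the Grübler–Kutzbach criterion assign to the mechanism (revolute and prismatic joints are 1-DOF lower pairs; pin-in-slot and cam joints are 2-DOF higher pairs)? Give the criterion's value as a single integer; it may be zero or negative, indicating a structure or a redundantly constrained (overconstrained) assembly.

M = 9

L=1 J1=0 J2=0
add link → L=2 J1=0 J2=0
add link → L=3 J1=0 J2=0
P@2,0 dof=1 J1 → L=3 J1=1 J2=0
P@1,0 dof=1 J1 → L=3 J1=2 J2=0
add link → L=4 J1=2 J2=0
add link → L=5 J1=2 J2=0
PS@3,1 dof=2 J2 → L=5 J1=2 J2=1
PS@4,2 dof=2 J2 → L=5 J1=2 J2=2
add link → L=6 J1=2 J2=2
R@3,4 dof=1 J1 → L=6 J1=3 J2=2
P@2,5 dof=1 J1 → L=6 J1=4 J2=2
add link → L=7 J1=4 J2=2
PS@2,6 dof=2 J2 → L=7 J1=4 J2=3
PS@6,5 dof=2 J2 → L=7 J1=4 J2=4
add link → L=8 J1=4 J2=4
PS@7,1 dof=2 J2 → L=8 J1=4 J2=5
add link → L=9 J1=4 J2=5
C@1,8 dof=2 J2 → L=9 J1=4 J2=6
C@4,8 dof=2 J2 → L=9 J1=4 J2=7
M=3(L−1)−2J1−J2=3·8−2·4−7=9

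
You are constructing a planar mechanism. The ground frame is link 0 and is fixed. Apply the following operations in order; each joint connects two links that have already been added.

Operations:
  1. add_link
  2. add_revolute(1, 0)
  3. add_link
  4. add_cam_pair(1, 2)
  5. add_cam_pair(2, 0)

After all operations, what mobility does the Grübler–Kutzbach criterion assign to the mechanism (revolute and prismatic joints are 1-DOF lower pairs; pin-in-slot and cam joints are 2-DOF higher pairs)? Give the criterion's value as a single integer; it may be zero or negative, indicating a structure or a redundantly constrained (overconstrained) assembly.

M = 2

ground; <1,0,0>
#1 <2,0,0>
R:1↔0 J1 <2,1,0>
#2 <3,1,0>
C:1↔2 J2 <3,1,1>
C:2↔0 J2 <3,1,2>
3×2 − 2×1 − 1×2 = 2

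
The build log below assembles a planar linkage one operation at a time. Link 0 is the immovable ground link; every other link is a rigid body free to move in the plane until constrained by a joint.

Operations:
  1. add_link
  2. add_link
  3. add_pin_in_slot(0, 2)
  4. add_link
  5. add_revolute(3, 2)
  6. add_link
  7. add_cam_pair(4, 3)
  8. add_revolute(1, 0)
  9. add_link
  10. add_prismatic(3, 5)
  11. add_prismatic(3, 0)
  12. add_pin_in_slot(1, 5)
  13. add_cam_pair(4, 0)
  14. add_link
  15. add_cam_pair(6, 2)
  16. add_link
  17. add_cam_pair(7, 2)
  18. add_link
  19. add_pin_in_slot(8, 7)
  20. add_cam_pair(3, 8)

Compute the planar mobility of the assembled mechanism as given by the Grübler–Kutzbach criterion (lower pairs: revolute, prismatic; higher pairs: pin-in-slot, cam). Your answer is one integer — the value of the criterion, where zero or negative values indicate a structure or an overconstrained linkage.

M = 8

ground; <1,0,0>
#1 <2,0,0>
#2 <3,0,0>
PS:0↔2 J2 <3,0,1>
#3 <4,0,1>
R:3↔2 J1 <4,1,1>
#4 <5,1,1>
C:4↔3 J2 <5,1,2>
R:1↔0 J1 <5,2,2>
#5 <6,2,2>
P:3↔5 J1 <6,3,2>
P:3↔0 J1 <6,4,2>
PS:1↔5 J2 <6,4,3>
C:4↔0 J2 <6,4,4>
#6 <7,4,4>
C:6↔2 J2 <7,4,5>
#7 <8,4,5>
C:7↔2 J2 <8,4,6>
#8 <9,4,6>
PS:8↔7 J2 <9,4,7>
C:3↔8 J2 <9,4,8>
3×8 − 2×4 − 1×8 = 8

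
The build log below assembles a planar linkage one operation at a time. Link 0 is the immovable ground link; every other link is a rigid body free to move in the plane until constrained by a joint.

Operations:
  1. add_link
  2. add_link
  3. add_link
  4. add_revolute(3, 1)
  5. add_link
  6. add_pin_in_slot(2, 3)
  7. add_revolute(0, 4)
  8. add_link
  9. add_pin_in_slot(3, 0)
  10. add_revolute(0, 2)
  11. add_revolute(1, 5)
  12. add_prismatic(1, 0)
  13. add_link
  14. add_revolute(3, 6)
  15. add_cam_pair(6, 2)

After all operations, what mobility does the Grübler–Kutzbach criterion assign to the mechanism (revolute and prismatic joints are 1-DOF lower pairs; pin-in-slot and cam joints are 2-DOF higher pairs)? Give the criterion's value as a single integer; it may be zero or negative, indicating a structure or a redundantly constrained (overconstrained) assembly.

M = 3

(L,J1,J2)=(1,0,0); link0 fixed
link1: (2,0,0)
link2: (3,0,0)
link3: (4,0,0)
R 3-1 [J1]: (4,1,0)
link4: (5,1,0)
PS 2-3 [J2]: (5,1,1)
R 0-4 [J1]: (5,2,1)
link5: (6,2,1)
PS 3-0 [J2]: (6,2,2)
R 0-2 [J1]: (6,3,2)
R 1-5 [J1]: (6,4,2)
P 1-0 [J1]: (6,5,2)
link6: (7,5,2)
R 3-6 [J1]: (7,6,2)
C 6-2 [J2]: (7,6,3)
Grübler: 3·6 − 2·6 − 3 = 3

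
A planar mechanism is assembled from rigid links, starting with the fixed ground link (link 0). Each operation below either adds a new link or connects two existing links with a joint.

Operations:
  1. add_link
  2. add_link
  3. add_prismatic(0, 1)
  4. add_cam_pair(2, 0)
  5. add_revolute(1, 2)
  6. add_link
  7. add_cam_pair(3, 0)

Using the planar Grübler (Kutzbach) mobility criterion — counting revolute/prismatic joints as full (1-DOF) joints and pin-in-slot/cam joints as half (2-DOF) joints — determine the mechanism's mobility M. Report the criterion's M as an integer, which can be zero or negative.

[1;0;0] (link 0 is ground)
L+ [2;0;0]
L+ [3;0;0]
P(0,1)∈J1 [3;1;0]
C(2,0)∈J2 [3;1;1]
R(1,2)∈J1 [3;2;1]
L+ [4;2;1]
C(3,0)∈J2 [4;2;2]
mobility = 9 − 4 − 2 = 3

M = 3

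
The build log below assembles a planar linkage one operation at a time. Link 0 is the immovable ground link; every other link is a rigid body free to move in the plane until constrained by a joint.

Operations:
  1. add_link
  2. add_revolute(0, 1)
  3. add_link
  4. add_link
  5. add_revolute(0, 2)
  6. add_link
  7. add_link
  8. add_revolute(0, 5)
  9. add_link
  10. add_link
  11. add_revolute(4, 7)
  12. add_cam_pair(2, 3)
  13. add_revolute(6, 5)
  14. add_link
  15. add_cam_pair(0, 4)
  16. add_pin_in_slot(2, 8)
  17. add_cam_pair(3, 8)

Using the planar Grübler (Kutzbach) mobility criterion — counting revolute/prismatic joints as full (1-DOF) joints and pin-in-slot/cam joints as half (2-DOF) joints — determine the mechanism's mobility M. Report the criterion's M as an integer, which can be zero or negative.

(L,J1,J2)=(1,0,0); link0 fixed
link1: (2,0,0)
R 0-1 [J1]: (2,1,0)
link2: (3,1,0)
link3: (4,1,0)
R 0-2 [J1]: (4,2,0)
link4: (5,2,0)
link5: (6,2,0)
R 0-5 [J1]: (6,3,0)
link6: (7,3,0)
link7: (8,3,0)
R 4-7 [J1]: (8,4,0)
C 2-3 [J2]: (8,4,1)
R 6-5 [J1]: (8,5,1)
link8: (9,5,1)
C 0-4 [J2]: (9,5,2)
PS 2-8 [J2]: (9,5,3)
C 3-8 [J2]: (9,5,4)
Grübler: 3·8 − 2·5 − 4 = 10

M = 10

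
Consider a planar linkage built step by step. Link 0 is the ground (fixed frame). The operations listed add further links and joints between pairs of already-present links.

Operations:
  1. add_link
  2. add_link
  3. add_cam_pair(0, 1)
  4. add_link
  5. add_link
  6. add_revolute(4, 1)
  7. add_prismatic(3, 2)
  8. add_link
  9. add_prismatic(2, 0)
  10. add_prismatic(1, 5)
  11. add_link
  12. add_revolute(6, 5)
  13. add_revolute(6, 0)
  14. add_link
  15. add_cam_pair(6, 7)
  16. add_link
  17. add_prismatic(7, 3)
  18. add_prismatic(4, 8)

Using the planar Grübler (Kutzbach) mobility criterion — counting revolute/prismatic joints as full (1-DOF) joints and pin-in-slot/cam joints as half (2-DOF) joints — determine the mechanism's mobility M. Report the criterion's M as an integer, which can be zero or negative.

M = 6

L=1 J1=0 J2=0
add link → L=2 J1=0 J2=0
add link → L=3 J1=0 J2=0
C@0,1 dof=2 J2 → L=3 J1=0 J2=1
add link → L=4 J1=0 J2=1
add link → L=5 J1=0 J2=1
R@4,1 dof=1 J1 → L=5 J1=1 J2=1
P@3,2 dof=1 J1 → L=5 J1=2 J2=1
add link → L=6 J1=2 J2=1
P@2,0 dof=1 J1 → L=6 J1=3 J2=1
P@1,5 dof=1 J1 → L=6 J1=4 J2=1
add link → L=7 J1=4 J2=1
R@6,5 dof=1 J1 → L=7 J1=5 J2=1
R@6,0 dof=1 J1 → L=7 J1=6 J2=1
add link → L=8 J1=6 J2=1
C@6,7 dof=2 J2 → L=8 J1=6 J2=2
add link → L=9 J1=6 J2=2
P@7,3 dof=1 J1 → L=9 J1=7 J2=2
P@4,8 dof=1 J1 → L=9 J1=8 J2=2
M=3(L−1)−2J1−J2=3·8−2·8−2=6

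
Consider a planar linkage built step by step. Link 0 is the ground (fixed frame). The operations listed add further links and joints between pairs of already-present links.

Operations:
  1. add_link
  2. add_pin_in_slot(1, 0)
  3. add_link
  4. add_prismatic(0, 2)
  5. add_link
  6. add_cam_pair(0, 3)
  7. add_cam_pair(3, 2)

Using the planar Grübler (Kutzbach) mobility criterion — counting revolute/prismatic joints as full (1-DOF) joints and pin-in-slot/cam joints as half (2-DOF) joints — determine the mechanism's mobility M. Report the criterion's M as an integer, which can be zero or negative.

[1;0;0] (link 0 is ground)
L+ [2;0;0]
PS(1,0)∈J2 [2;0;1]
L+ [3;0;1]
P(0,2)∈J1 [3;1;1]
L+ [4;1;1]
C(0,3)∈J2 [4;1;2]
C(3,2)∈J2 [4;1;3]
mobility = 9 − 2 − 3 = 4

M = 4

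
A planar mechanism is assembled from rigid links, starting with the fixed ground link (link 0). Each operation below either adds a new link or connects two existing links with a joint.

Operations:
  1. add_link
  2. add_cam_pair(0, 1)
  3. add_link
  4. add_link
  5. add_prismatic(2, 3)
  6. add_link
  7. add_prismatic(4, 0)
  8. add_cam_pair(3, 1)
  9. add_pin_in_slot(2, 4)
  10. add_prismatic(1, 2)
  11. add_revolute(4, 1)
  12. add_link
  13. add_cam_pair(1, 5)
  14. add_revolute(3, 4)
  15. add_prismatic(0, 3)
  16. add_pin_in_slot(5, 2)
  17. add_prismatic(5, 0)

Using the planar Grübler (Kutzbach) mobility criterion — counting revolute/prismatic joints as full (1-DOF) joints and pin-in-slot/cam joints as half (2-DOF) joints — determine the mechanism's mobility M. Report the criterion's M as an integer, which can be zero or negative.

M = -4

ground; <1,0,0>
#1 <2,0,0>
C:0↔1 J2 <2,0,1>
#2 <3,0,1>
#3 <4,0,1>
P:2↔3 J1 <4,1,1>
#4 <5,1,1>
P:4↔0 J1 <5,2,1>
C:3↔1 J2 <5,2,2>
PS:2↔4 J2 <5,2,3>
P:1↔2 J1 <5,3,3>
R:4↔1 J1 <5,4,3>
#5 <6,4,3>
C:1↔5 J2 <6,4,4>
R:3↔4 J1 <6,5,4>
P:0↔3 J1 <6,6,4>
PS:5↔2 J2 <6,6,5>
P:5↔0 J1 <6,7,5>
3×5 − 2×7 − 1×5 = -4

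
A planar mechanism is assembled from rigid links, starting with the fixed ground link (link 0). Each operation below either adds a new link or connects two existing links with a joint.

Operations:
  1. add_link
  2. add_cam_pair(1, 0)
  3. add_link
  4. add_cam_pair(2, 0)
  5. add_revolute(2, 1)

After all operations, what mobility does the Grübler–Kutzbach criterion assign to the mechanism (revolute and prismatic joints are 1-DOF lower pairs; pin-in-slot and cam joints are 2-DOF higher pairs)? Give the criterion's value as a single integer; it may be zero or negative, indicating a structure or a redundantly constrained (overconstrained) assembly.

M = 2

(L,J1,J2)=(1,0,0); link0 fixed
link1: (2,0,0)
C 1-0 [J2]: (2,0,1)
link2: (3,0,1)
C 2-0 [J2]: (3,0,2)
R 2-1 [J1]: (3,1,2)
Grübler: 3·2 − 2·1 − 2 = 2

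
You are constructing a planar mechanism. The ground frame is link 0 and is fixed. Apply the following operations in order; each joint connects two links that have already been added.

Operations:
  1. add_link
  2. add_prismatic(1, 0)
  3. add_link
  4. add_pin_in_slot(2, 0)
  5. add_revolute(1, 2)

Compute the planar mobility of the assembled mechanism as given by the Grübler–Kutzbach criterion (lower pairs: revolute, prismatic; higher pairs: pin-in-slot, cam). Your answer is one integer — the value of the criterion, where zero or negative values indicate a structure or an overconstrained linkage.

M = 1

ground; <1,0,0>
#1 <2,0,0>
P:1↔0 J1 <2,1,0>
#2 <3,1,0>
PS:2↔0 J2 <3,1,1>
R:1↔2 J1 <3,2,1>
3×2 − 2×2 − 1×1 = 1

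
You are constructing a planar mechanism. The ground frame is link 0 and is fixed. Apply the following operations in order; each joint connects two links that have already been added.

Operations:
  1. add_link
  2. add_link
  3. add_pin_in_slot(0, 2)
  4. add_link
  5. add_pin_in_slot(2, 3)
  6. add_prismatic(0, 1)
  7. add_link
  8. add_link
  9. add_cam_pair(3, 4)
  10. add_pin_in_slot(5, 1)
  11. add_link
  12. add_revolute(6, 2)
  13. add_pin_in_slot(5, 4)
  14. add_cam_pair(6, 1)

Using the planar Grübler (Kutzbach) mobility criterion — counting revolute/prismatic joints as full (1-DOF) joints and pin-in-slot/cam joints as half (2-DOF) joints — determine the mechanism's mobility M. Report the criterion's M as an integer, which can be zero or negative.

ground; <1,0,0>
#1 <2,0,0>
#2 <3,0,0>
PS:0↔2 J2 <3,0,1>
#3 <4,0,1>
PS:2↔3 J2 <4,0,2>
P:0↔1 J1 <4,1,2>
#4 <5,1,2>
#5 <6,1,2>
C:3↔4 J2 <6,1,3>
PS:5↔1 J2 <6,1,4>
#6 <7,1,4>
R:6↔2 J1 <7,2,4>
PS:5↔4 J2 <7,2,5>
C:6↔1 J2 <7,2,6>
3×6 − 2×2 − 1×6 = 8

M = 8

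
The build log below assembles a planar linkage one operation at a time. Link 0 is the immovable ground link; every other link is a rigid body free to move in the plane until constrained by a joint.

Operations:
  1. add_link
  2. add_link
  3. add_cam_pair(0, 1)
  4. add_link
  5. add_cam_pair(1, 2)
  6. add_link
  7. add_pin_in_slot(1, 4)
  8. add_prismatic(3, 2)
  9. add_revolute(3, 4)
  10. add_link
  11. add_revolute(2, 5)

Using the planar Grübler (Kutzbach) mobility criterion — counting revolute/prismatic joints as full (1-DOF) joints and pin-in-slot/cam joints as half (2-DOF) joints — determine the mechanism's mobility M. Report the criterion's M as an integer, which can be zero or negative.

[1;0;0] (link 0 is ground)
L+ [2;0;0]
L+ [3;0;0]
C(0,1)∈J2 [3;0;1]
L+ [4;0;1]
C(1,2)∈J2 [4;0;2]
L+ [5;0;2]
PS(1,4)∈J2 [5;0;3]
P(3,2)∈J1 [5;1;3]
R(3,4)∈J1 [5;2;3]
L+ [6;2;3]
R(2,5)∈J1 [6;3;3]
mobility = 15 − 6 − 3 = 6

M = 6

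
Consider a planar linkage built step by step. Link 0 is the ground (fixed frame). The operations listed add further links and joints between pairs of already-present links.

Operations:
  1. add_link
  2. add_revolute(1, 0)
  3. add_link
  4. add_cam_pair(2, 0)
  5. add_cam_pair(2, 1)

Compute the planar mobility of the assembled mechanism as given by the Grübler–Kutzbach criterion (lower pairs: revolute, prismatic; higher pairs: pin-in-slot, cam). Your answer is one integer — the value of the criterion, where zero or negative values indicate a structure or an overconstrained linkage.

M = 2

link 0 = ground. State L|J1|J2 = 1|0|0
+link1  2|0|0
R(1,0) f=1→J1  2|1|0
+link2  3|1|0
C(2,0) f=2→J2  3|1|1
C(2,1) f=2→J2  3|1|2
M = 3(3−1)−2·1−2 = 6−2−2 = 2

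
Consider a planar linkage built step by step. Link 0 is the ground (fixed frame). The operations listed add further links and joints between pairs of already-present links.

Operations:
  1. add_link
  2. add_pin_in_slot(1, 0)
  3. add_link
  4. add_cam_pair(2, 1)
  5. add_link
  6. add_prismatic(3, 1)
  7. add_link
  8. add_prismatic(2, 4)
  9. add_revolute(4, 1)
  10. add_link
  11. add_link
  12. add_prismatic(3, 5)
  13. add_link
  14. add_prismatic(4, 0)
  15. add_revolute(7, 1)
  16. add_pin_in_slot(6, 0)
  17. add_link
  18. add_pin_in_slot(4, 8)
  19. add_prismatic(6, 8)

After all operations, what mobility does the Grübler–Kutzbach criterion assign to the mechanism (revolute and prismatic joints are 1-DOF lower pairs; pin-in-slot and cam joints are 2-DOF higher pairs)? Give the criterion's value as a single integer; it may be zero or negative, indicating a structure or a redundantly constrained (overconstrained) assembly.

M = 6

[1;0;0] (link 0 is ground)
L+ [2;0;0]
PS(1,0)∈J2 [2;0;1]
L+ [3;0;1]
C(2,1)∈J2 [3;0;2]
L+ [4;0;2]
P(3,1)∈J1 [4;1;2]
L+ [5;1;2]
P(2,4)∈J1 [5;2;2]
R(4,1)∈J1 [5;3;2]
L+ [6;3;2]
L+ [7;3;2]
P(3,5)∈J1 [7;4;2]
L+ [8;4;2]
P(4,0)∈J1 [8;5;2]
R(7,1)∈J1 [8;6;2]
PS(6,0)∈J2 [8;6;3]
L+ [9;6;3]
PS(4,8)∈J2 [9;6;4]
P(6,8)∈J1 [9;7;4]
mobility = 24 − 14 − 4 = 6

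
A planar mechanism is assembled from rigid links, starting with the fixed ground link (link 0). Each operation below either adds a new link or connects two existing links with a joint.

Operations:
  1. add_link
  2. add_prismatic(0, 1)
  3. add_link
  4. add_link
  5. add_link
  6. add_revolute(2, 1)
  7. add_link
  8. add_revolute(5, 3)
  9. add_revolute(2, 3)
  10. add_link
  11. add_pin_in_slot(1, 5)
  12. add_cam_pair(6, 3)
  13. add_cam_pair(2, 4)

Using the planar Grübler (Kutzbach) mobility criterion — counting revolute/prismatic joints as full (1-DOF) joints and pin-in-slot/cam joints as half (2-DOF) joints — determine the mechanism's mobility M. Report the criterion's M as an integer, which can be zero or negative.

link 0 = ground. State L|J1|J2 = 1|0|0
+link1  2|0|0
P(0,1) f=1→J1  2|1|0
+link2  3|1|0
+link3  4|1|0
+link4  5|1|0
R(2,1) f=1→J1  5|2|0
+link5  6|2|0
R(5,3) f=1→J1  6|3|0
R(2,3) f=1→J1  6|4|0
+link6  7|4|0
PS(1,5) f=2→J2  7|4|1
C(6,3) f=2→J2  7|4|2
C(2,4) f=2→J2  7|4|3
M = 3(7−1)−2·4−3 = 18−8−3 = 7

M = 7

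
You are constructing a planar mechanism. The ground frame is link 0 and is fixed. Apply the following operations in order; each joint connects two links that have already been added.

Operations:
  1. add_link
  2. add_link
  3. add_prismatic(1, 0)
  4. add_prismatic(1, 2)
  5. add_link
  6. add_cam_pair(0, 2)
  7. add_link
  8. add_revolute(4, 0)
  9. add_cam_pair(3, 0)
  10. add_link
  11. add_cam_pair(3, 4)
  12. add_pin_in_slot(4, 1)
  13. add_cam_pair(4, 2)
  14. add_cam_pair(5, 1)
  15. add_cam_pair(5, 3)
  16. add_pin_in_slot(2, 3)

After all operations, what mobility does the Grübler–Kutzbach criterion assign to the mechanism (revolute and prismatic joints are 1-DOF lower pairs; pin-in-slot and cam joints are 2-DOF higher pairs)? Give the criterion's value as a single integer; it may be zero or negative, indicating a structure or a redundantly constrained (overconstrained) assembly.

M = 1

[1;0;0] (link 0 is ground)
L+ [2;0;0]
L+ [3;0;0]
P(1,0)∈J1 [3;1;0]
P(1,2)∈J1 [3;2;0]
L+ [4;2;0]
C(0,2)∈J2 [4;2;1]
L+ [5;2;1]
R(4,0)∈J1 [5;3;1]
C(3,0)∈J2 [5;3;2]
L+ [6;3;2]
C(3,4)∈J2 [6;3;3]
PS(4,1)∈J2 [6;3;4]
C(4,2)∈J2 [6;3;5]
C(5,1)∈J2 [6;3;6]
C(5,3)∈J2 [6;3;7]
PS(2,3)∈J2 [6;3;8]
mobility = 15 − 6 − 8 = 1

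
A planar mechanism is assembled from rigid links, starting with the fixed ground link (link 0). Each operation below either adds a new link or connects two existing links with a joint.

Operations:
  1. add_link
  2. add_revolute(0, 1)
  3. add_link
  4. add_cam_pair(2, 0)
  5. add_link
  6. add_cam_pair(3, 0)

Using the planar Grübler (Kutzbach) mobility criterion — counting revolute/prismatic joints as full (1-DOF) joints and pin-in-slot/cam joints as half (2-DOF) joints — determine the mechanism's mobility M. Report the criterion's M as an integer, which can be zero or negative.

M = 5

(L,J1,J2)=(1,0,0); link0 fixed
link1: (2,0,0)
R 0-1 [J1]: (2,1,0)
link2: (3,1,0)
C 2-0 [J2]: (3,1,1)
link3: (4,1,1)
C 3-0 [J2]: (4,1,2)
Grübler: 3·3 − 2·1 − 2 = 5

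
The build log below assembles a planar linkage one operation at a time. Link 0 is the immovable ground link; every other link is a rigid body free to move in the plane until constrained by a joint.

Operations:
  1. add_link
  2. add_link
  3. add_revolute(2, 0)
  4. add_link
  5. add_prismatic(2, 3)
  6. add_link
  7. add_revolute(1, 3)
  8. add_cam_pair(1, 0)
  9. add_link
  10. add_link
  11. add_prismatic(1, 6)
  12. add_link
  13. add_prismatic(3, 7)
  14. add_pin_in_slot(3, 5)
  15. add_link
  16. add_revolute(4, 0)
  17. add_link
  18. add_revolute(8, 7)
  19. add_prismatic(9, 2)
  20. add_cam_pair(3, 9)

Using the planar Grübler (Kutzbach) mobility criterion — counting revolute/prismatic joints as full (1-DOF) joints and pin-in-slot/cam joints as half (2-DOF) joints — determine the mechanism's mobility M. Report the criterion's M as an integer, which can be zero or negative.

M = 8

ground; <1,0,0>
#1 <2,0,0>
#2 <3,0,0>
R:2↔0 J1 <3,1,0>
#3 <4,1,0>
P:2↔3 J1 <4,2,0>
#4 <5,2,0>
R:1↔3 J1 <5,3,0>
C:1↔0 J2 <5,3,1>
#5 <6,3,1>
#6 <7,3,1>
P:1↔6 J1 <7,4,1>
#7 <8,4,1>
P:3↔7 J1 <8,5,1>
PS:3↔5 J2 <8,5,2>
#8 <9,5,2>
R:4↔0 J1 <9,6,2>
#9 <10,6,2>
R:8↔7 J1 <10,7,2>
P:9↔2 J1 <10,8,2>
C:3↔9 J2 <10,8,3>
3×9 − 2×8 − 1×3 = 8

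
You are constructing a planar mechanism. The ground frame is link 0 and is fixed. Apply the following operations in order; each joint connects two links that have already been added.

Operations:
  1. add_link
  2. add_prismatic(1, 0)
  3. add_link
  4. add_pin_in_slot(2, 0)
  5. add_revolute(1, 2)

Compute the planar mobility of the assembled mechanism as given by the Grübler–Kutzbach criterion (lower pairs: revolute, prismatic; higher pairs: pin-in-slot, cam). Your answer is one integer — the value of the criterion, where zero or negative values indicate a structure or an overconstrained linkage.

M = 1

ground; <1,0,0>
#1 <2,0,0>
P:1↔0 J1 <2,1,0>
#2 <3,1,0>
PS:2↔0 J2 <3,1,1>
R:1↔2 J1 <3,2,1>
3×2 − 2×2 − 1×1 = 1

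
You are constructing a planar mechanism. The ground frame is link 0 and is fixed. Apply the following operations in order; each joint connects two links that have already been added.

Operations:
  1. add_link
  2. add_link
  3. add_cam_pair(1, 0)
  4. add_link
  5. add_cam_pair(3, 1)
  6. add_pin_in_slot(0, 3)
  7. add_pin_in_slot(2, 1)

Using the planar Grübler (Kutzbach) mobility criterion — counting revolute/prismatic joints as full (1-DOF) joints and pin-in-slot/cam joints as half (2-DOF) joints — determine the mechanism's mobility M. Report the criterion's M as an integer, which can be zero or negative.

M = 5

L=1 J1=0 J2=0
add link → L=2 J1=0 J2=0
add link → L=3 J1=0 J2=0
C@1,0 dof=2 J2 → L=3 J1=0 J2=1
add link → L=4 J1=0 J2=1
C@3,1 dof=2 J2 → L=4 J1=0 J2=2
PS@0,3 dof=2 J2 → L=4 J1=0 J2=3
PS@2,1 dof=2 J2 → L=4 J1=0 J2=4
M=3(L−1)−2J1−J2=3·3−2·0−4=5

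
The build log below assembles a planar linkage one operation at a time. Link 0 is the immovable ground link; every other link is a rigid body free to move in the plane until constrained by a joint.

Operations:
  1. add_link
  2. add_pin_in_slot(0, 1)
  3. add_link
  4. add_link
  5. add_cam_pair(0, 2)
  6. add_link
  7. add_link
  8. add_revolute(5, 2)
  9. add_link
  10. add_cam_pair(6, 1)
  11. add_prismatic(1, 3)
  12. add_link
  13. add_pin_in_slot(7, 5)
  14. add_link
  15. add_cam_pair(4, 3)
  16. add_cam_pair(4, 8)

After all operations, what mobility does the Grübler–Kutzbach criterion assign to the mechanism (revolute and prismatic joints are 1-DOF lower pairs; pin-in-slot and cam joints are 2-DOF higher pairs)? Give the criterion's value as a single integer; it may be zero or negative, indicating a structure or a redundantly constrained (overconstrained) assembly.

M = 14

link 0 = ground. State L|J1|J2 = 1|0|0
+link1  2|0|0
PS(0,1) f=2→J2  2|0|1
+link2  3|0|1
+link3  4|0|1
C(0,2) f=2→J2  4|0|2
+link4  5|0|2
+link5  6|0|2
R(5,2) f=1→J1  6|1|2
+link6  7|1|2
C(6,1) f=2→J2  7|1|3
P(1,3) f=1→J1  7|2|3
+link7  8|2|3
PS(7,5) f=2→J2  8|2|4
+link8  9|2|4
C(4,3) f=2→J2  9|2|5
C(4,8) f=2→J2  9|2|6
M = 3(9−1)−2·2−6 = 24−4−6 = 14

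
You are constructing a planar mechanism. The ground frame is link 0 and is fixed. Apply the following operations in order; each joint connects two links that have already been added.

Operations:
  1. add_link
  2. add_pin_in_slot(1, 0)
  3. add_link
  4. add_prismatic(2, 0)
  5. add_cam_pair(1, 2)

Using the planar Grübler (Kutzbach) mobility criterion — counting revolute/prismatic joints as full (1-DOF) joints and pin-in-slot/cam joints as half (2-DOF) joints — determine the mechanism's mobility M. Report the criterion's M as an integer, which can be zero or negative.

link 0 = ground. State L|J1|J2 = 1|0|0
+link1  2|0|0
PS(1,0) f=2→J2  2|0|1
+link2  3|0|1
P(2,0) f=1→J1  3|1|1
C(1,2) f=2→J2  3|1|2
M = 3(3−1)−2·1−2 = 6−2−2 = 2

M = 2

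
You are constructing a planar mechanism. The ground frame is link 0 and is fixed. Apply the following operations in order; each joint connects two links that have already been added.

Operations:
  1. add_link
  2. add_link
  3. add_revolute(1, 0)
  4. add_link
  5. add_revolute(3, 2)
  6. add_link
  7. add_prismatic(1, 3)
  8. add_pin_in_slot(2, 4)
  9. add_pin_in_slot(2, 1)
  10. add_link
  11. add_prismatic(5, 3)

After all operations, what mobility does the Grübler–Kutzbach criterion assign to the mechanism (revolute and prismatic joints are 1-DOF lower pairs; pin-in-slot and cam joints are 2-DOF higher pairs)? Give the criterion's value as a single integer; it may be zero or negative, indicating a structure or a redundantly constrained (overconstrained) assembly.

M = 5

L=1 J1=0 J2=0
add link → L=2 J1=0 J2=0
add link → L=3 J1=0 J2=0
R@1,0 dof=1 J1 → L=3 J1=1 J2=0
add link → L=4 J1=1 J2=0
R@3,2 dof=1 J1 → L=4 J1=2 J2=0
add link → L=5 J1=2 J2=0
P@1,3 dof=1 J1 → L=5 J1=3 J2=0
PS@2,4 dof=2 J2 → L=5 J1=3 J2=1
PS@2,1 dof=2 J2 → L=5 J1=3 J2=2
add link → L=6 J1=3 J2=2
P@5,3 dof=1 J1 → L=6 J1=4 J2=2
M=3(L−1)−2J1−J2=3·5−2·4−2=5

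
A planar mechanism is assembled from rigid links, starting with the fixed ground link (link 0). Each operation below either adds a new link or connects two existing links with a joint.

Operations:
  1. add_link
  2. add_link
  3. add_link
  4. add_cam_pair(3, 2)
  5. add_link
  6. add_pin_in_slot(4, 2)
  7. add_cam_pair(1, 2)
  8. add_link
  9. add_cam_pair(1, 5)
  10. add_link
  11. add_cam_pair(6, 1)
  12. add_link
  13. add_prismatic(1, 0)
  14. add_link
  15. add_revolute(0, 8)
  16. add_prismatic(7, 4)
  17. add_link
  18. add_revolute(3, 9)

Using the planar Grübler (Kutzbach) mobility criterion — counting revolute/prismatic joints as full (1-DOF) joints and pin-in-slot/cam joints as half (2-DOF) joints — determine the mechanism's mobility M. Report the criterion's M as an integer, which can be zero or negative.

M = 14

L=1 J1=0 J2=0
add link → L=2 J1=0 J2=0
add link → L=3 J1=0 J2=0
add link → L=4 J1=0 J2=0
C@3,2 dof=2 J2 → L=4 J1=0 J2=1
add link → L=5 J1=0 J2=1
PS@4,2 dof=2 J2 → L=5 J1=0 J2=2
C@1,2 dof=2 J2 → L=5 J1=0 J2=3
add link → L=6 J1=0 J2=3
C@1,5 dof=2 J2 → L=6 J1=0 J2=4
add link → L=7 J1=0 J2=4
C@6,1 dof=2 J2 → L=7 J1=0 J2=5
add link → L=8 J1=0 J2=5
P@1,0 dof=1 J1 → L=8 J1=1 J2=5
add link → L=9 J1=1 J2=5
R@0,8 dof=1 J1 → L=9 J1=2 J2=5
P@7,4 dof=1 J1 → L=9 J1=3 J2=5
add link → L=10 J1=3 J2=5
R@3,9 dof=1 J1 → L=10 J1=4 J2=5
M=3(L−1)−2J1−J2=3·9−2·4−5=14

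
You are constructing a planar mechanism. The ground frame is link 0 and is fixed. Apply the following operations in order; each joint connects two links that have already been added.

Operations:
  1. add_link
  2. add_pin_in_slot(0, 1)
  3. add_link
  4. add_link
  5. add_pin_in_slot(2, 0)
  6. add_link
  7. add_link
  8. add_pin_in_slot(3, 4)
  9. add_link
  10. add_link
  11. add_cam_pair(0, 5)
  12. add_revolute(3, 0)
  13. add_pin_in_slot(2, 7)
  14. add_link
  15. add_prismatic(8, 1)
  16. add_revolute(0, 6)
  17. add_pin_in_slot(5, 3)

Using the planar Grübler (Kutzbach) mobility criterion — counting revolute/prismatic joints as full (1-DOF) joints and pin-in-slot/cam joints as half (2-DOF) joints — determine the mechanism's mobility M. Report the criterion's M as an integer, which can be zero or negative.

ground; <1,0,0>
#1 <2,0,0>
PS:0↔1 J2 <2,0,1>
#2 <3,0,1>
#3 <4,0,1>
PS:2↔0 J2 <4,0,2>
#4 <5,0,2>
#5 <6,0,2>
PS:3↔4 J2 <6,0,3>
#6 <7,0,3>
#7 <8,0,3>
C:0↔5 J2 <8,0,4>
R:3↔0 J1 <8,1,4>
PS:2↔7 J2 <8,1,5>
#8 <9,1,5>
P:8↔1 J1 <9,2,5>
R:0↔6 J1 <9,3,5>
PS:5↔3 J2 <9,3,6>
3×8 − 2×3 − 1×6 = 12

M = 12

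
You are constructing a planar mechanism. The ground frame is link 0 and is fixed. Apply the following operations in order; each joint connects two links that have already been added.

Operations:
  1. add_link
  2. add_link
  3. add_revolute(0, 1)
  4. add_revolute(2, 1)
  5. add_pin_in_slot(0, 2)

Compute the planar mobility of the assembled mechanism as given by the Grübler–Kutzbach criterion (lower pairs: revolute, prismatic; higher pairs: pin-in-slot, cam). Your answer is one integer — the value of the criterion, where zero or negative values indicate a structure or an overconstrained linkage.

M = 1

(L,J1,J2)=(1,0,0); link0 fixed
link1: (2,0,0)
link2: (3,0,0)
R 0-1 [J1]: (3,1,0)
R 2-1 [J1]: (3,2,0)
PS 0-2 [J2]: (3,2,1)
Grübler: 3·2 − 2·2 − 1 = 1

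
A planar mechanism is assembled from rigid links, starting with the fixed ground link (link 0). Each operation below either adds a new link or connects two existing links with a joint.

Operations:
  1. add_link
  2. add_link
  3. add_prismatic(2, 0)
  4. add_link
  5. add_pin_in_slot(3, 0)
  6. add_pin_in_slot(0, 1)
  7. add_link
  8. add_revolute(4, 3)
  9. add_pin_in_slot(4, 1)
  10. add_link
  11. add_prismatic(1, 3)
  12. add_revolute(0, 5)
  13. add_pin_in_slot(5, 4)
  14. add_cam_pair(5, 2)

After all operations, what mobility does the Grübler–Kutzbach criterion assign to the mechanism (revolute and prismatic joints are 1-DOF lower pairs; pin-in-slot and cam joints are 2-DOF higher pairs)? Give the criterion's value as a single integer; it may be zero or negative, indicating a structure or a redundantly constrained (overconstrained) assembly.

(L,J1,J2)=(1,0,0); link0 fixed
link1: (2,0,0)
link2: (3,0,0)
P 2-0 [J1]: (3,1,0)
link3: (4,1,0)
PS 3-0 [J2]: (4,1,1)
PS 0-1 [J2]: (4,1,2)
link4: (5,1,2)
R 4-3 [J1]: (5,2,2)
PS 4-1 [J2]: (5,2,3)
link5: (6,2,3)
P 1-3 [J1]: (6,3,3)
R 0-5 [J1]: (6,4,3)
PS 5-4 [J2]: (6,4,4)
C 5-2 [J2]: (6,4,5)
Grübler: 3·5 − 2·4 − 5 = 2

M = 2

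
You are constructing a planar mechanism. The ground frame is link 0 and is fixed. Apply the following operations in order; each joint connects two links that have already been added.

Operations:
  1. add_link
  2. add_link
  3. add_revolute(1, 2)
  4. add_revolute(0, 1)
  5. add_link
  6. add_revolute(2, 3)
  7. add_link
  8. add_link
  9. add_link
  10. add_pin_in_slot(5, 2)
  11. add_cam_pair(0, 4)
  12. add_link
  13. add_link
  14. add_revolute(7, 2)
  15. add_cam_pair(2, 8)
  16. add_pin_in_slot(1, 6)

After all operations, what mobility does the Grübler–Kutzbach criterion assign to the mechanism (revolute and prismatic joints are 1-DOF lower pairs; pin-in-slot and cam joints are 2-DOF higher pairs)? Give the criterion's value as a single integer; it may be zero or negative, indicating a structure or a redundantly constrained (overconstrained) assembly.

(L,J1,J2)=(1,0,0); link0 fixed
link1: (2,0,0)
link2: (3,0,0)
R 1-2 [J1]: (3,1,0)
R 0-1 [J1]: (3,2,0)
link3: (4,2,0)
R 2-3 [J1]: (4,3,0)
link4: (5,3,0)
link5: (6,3,0)
link6: (7,3,0)
PS 5-2 [J2]: (7,3,1)
C 0-4 [J2]: (7,3,2)
link7: (8,3,2)
link8: (9,3,2)
R 7-2 [J1]: (9,4,2)
C 2-8 [J2]: (9,4,3)
PS 1-6 [J2]: (9,4,4)
Grübler: 3·8 − 2·4 − 4 = 12

M = 12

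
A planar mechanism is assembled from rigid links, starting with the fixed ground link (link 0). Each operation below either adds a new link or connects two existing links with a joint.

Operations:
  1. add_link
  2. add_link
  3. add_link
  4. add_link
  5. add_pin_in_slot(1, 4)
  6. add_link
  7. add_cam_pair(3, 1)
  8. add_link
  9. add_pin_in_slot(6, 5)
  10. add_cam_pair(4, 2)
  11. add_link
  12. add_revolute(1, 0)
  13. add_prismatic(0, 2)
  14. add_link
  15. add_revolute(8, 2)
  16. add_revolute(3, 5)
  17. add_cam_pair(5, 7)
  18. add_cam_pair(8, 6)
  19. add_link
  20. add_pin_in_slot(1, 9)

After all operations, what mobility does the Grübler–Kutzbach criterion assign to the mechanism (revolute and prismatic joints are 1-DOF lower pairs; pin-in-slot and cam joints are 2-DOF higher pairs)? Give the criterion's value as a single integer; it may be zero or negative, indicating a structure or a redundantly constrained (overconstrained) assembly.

[1;0;0] (link 0 is ground)
L+ [2;0;0]
L+ [3;0;0]
L+ [4;0;0]
L+ [5;0;0]
PS(1,4)∈J2 [5;0;1]
L+ [6;0;1]
C(3,1)∈J2 [6;0;2]
L+ [7;0;2]
PS(6,5)∈J2 [7;0;3]
C(4,2)∈J2 [7;0;4]
L+ [8;0;4]
R(1,0)∈J1 [8;1;4]
P(0,2)∈J1 [8;2;4]
L+ [9;2;4]
R(8,2)∈J1 [9;3;4]
R(3,5)∈J1 [9;4;4]
C(5,7)∈J2 [9;4;5]
C(8,6)∈J2 [9;4;6]
L+ [10;4;6]
PS(1,9)∈J2 [10;4;7]
mobility = 27 − 8 − 7 = 12

M = 12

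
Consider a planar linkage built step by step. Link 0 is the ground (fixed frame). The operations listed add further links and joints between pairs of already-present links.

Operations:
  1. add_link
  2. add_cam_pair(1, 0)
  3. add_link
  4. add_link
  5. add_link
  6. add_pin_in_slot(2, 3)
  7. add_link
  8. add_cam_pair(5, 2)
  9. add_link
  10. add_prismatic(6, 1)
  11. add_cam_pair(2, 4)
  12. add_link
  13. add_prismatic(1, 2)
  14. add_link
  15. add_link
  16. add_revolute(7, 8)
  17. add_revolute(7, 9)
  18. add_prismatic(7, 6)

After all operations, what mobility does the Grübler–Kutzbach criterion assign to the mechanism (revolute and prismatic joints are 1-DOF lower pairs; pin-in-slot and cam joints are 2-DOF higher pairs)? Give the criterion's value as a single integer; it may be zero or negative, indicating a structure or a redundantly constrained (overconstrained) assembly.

ground; <1,0,0>
#1 <2,0,0>
C:1↔0 J2 <2,0,1>
#2 <3,0,1>
#3 <4,0,1>
#4 <5,0,1>
PS:2↔3 J2 <5,0,2>
#5 <6,0,2>
C:5↔2 J2 <6,0,3>
#6 <7,0,3>
P:6↔1 J1 <7,1,3>
C:2↔4 J2 <7,1,4>
#7 <8,1,4>
P:1↔2 J1 <8,2,4>
#8 <9,2,4>
#9 <10,2,4>
R:7↔8 J1 <10,3,4>
R:7↔9 J1 <10,4,4>
P:7↔6 J1 <10,5,4>
3×9 − 2×5 − 1×4 = 13

M = 13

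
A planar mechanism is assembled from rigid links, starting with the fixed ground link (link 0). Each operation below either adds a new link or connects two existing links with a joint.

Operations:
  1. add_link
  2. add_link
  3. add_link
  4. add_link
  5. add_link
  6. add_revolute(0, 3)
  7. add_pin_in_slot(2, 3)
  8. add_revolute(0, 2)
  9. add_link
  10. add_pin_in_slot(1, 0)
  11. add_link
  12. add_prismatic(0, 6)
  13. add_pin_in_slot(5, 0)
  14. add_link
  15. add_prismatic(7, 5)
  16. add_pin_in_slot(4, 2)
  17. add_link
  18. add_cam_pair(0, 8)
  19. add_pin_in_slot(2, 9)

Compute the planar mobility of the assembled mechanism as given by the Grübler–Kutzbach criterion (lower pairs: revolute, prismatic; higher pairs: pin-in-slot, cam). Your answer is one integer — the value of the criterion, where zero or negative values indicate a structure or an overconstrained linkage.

M = 13

(L,J1,J2)=(1,0,0); link0 fixed
link1: (2,0,0)
link2: (3,0,0)
link3: (4,0,0)
link4: (5,0,0)
link5: (6,0,0)
R 0-3 [J1]: (6,1,0)
PS 2-3 [J2]: (6,1,1)
R 0-2 [J1]: (6,2,1)
link6: (7,2,1)
PS 1-0 [J2]: (7,2,2)
link7: (8,2,2)
P 0-6 [J1]: (8,3,2)
PS 5-0 [J2]: (8,3,3)
link8: (9,3,3)
P 7-5 [J1]: (9,4,3)
PS 4-2 [J2]: (9,4,4)
link9: (10,4,4)
C 0-8 [J2]: (10,4,5)
PS 2-9 [J2]: (10,4,6)
Grübler: 3·9 − 2·4 − 6 = 13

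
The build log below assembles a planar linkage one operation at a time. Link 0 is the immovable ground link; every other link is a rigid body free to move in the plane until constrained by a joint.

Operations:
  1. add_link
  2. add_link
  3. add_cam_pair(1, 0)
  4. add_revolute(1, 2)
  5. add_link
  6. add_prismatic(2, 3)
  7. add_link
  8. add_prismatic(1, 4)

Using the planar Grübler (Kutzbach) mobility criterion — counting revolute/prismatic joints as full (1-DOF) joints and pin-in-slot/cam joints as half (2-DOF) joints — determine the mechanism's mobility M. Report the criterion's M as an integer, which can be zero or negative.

M = 5

(L,J1,J2)=(1,0,0); link0 fixed
link1: (2,0,0)
link2: (3,0,0)
C 1-0 [J2]: (3,0,1)
R 1-2 [J1]: (3,1,1)
link3: (4,1,1)
P 2-3 [J1]: (4,2,1)
link4: (5,2,1)
P 1-4 [J1]: (5,3,1)
Grübler: 3·4 − 2·3 − 1 = 5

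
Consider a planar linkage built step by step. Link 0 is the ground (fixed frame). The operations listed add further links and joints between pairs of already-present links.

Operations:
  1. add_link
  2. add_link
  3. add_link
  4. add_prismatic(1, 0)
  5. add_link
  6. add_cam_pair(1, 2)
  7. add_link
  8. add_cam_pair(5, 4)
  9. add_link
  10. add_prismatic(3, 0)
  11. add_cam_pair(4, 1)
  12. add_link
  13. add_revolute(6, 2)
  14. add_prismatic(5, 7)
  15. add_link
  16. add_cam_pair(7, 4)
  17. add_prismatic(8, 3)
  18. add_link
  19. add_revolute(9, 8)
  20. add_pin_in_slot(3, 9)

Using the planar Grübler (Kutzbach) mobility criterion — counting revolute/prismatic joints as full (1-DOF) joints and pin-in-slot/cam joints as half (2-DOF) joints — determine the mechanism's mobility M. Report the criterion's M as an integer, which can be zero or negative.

L=1 J1=0 J2=0
add link → L=2 J1=0 J2=0
add link → L=3 J1=0 J2=0
add link → L=4 J1=0 J2=0
P@1,0 dof=1 J1 → L=4 J1=1 J2=0
add link → L=5 J1=1 J2=0
C@1,2 dof=2 J2 → L=5 J1=1 J2=1
add link → L=6 J1=1 J2=1
C@5,4 dof=2 J2 → L=6 J1=1 J2=2
add link → L=7 J1=1 J2=2
P@3,0 dof=1 J1 → L=7 J1=2 J2=2
C@4,1 dof=2 J2 → L=7 J1=2 J2=3
add link → L=8 J1=2 J2=3
R@6,2 dof=1 J1 → L=8 J1=3 J2=3
P@5,7 dof=1 J1 → L=8 J1=4 J2=3
add link → L=9 J1=4 J2=3
C@7,4 dof=2 J2 → L=9 J1=4 J2=4
P@8,3 dof=1 J1 → L=9 J1=5 J2=4
add link → L=10 J1=5 J2=4
R@9,8 dof=1 J1 → L=10 J1=6 J2=4
PS@3,9 dof=2 J2 → L=10 J1=6 J2=5
M=3(L−1)−2J1−J2=3·9−2·6−5=10

M = 10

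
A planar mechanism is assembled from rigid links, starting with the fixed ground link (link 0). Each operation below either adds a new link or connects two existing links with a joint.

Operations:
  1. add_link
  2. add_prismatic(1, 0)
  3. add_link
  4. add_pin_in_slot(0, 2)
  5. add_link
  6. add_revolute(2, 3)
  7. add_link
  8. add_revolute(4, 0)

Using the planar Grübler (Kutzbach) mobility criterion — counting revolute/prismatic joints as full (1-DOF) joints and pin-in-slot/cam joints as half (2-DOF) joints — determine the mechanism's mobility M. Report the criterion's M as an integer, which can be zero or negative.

M = 5

link 0 = ground. State L|J1|J2 = 1|0|0
+link1  2|0|0
P(1,0) f=1→J1  2|1|0
+link2  3|1|0
PS(0,2) f=2→J2  3|1|1
+link3  4|1|1
R(2,3) f=1→J1  4|2|1
+link4  5|2|1
R(4,0) f=1→J1  5|3|1
M = 3(5−1)−2·3−1 = 12−6−1 = 5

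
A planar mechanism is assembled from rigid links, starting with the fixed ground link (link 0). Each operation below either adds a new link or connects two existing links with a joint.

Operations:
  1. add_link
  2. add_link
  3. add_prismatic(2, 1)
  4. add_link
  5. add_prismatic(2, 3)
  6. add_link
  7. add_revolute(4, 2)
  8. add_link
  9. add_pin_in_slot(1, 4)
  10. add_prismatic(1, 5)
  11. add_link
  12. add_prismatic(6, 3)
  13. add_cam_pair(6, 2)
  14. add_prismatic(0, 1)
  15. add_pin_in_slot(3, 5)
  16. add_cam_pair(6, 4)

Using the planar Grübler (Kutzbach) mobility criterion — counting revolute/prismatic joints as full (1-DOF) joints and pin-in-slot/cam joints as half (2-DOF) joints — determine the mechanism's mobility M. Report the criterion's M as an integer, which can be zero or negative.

[1;0;0] (link 0 is ground)
L+ [2;0;0]
L+ [3;0;0]
P(2,1)∈J1 [3;1;0]
L+ [4;1;0]
P(2,3)∈J1 [4;2;0]
L+ [5;2;0]
R(4,2)∈J1 [5;3;0]
L+ [6;3;0]
PS(1,4)∈J2 [6;3;1]
P(1,5)∈J1 [6;4;1]
L+ [7;4;1]
P(6,3)∈J1 [7;5;1]
C(6,2)∈J2 [7;5;2]
P(0,1)∈J1 [7;6;2]
PS(3,5)∈J2 [7;6;3]
C(6,4)∈J2 [7;6;4]
mobility = 18 − 12 − 4 = 2

M = 2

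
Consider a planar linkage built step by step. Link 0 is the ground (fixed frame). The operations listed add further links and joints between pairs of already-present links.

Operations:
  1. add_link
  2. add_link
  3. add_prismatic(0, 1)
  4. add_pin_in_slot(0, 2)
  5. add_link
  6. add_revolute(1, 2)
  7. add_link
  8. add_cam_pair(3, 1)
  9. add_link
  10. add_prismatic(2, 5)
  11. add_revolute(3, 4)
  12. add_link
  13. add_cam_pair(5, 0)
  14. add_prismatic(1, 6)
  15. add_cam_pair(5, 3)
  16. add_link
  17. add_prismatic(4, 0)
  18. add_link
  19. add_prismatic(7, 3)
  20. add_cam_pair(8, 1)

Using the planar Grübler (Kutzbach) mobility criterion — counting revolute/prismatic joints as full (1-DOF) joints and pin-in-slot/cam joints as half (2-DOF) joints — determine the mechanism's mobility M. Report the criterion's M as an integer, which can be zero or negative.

ground; <1,0,0>
#1 <2,0,0>
#2 <3,0,0>
P:0↔1 J1 <3,1,0>
PS:0↔2 J2 <3,1,1>
#3 <4,1,1>
R:1↔2 J1 <4,2,1>
#4 <5,2,1>
C:3↔1 J2 <5,2,2>
#5 <6,2,2>
P:2↔5 J1 <6,3,2>
R:3↔4 J1 <6,4,2>
#6 <7,4,2>
C:5↔0 J2 <7,4,3>
P:1↔6 J1 <7,5,3>
C:5↔3 J2 <7,5,4>
#7 <8,5,4>
P:4↔0 J1 <8,6,4>
#8 <9,6,4>
P:7↔3 J1 <9,7,4>
C:8↔1 J2 <9,7,5>
3×8 − 2×7 − 1×5 = 5

M = 5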